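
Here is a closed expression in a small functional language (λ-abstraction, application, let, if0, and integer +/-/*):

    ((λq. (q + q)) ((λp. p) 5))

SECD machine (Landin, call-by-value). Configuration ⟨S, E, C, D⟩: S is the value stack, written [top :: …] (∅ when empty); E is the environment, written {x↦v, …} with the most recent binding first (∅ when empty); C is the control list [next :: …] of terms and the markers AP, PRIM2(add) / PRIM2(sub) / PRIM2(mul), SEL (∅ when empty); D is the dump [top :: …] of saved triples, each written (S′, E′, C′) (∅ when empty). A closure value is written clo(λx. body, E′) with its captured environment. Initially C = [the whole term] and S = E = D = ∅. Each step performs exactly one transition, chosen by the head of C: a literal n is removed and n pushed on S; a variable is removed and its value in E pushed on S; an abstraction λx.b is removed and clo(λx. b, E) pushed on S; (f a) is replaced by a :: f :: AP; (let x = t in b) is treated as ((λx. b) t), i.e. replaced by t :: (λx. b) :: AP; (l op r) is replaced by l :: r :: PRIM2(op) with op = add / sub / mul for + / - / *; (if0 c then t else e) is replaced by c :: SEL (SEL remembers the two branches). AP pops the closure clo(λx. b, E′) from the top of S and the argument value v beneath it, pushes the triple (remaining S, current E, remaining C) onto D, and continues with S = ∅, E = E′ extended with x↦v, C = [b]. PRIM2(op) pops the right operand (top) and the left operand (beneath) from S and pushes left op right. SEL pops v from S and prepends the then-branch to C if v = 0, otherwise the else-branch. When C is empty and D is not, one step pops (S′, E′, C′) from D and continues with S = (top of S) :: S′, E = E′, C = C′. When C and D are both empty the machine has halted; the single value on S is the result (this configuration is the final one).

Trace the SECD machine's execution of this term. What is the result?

Answer: 10

Derivation:
[0] ⟨S=∅; E=∅; C=[((λq. (q + q)) ((λp. p) 5))]; D=∅⟩
[1] ⟨S=∅; E=∅; C=[((λp. p) 5) :: (λq. (q + q)) :: AP]; D=∅⟩
[2] ⟨S=∅; E=∅; C=[5 :: (λp. p) :: AP :: (λq. (q + q)) :: AP]; D=∅⟩
[3] ⟨S=[5]; E=∅; C=[(λp. p) :: AP :: (λq. (q + q)) :: AP]; D=∅⟩
[4] ⟨S=[clo(λp. p, ∅) :: 5]; E=∅; C=[AP :: (λq. (q + q)) :: AP]; D=∅⟩
[5] ⟨S=∅; E={p↦5}; C=[p]; D=[(∅, ∅, [(λq. (q + q)) :: AP])]⟩
[6] ⟨S=[5]; E={p↦5}; C=∅; D=[(∅, ∅, [(λq. (q + q)) :: AP])]⟩
[7] ⟨S=[5]; E=∅; C=[(λq. (q + q)) :: AP]; D=∅⟩
[8] ⟨S=[clo(λq. (q + q), ∅) :: 5]; E=∅; C=[AP]; D=∅⟩
[9] ⟨S=∅; E={q↦5}; C=[(q + q)]; D=[(∅, ∅, ∅)]⟩
[10] ⟨S=∅; E={q↦5}; C=[q :: q :: PRIM2(add)]; D=[(∅, ∅, ∅)]⟩
[11] ⟨S=[5]; E={q↦5}; C=[q :: PRIM2(add)]; D=[(∅, ∅, ∅)]⟩
[12] ⟨S=[5 :: 5]; E={q↦5}; C=[PRIM2(add)]; D=[(∅, ∅, ∅)]⟩
[13] ⟨S=[10]; E={q↦5}; C=∅; D=[(∅, ∅, ∅)]⟩
[14] ⟨S=[10]; E=∅; C=∅; D=∅⟩
→ final value 10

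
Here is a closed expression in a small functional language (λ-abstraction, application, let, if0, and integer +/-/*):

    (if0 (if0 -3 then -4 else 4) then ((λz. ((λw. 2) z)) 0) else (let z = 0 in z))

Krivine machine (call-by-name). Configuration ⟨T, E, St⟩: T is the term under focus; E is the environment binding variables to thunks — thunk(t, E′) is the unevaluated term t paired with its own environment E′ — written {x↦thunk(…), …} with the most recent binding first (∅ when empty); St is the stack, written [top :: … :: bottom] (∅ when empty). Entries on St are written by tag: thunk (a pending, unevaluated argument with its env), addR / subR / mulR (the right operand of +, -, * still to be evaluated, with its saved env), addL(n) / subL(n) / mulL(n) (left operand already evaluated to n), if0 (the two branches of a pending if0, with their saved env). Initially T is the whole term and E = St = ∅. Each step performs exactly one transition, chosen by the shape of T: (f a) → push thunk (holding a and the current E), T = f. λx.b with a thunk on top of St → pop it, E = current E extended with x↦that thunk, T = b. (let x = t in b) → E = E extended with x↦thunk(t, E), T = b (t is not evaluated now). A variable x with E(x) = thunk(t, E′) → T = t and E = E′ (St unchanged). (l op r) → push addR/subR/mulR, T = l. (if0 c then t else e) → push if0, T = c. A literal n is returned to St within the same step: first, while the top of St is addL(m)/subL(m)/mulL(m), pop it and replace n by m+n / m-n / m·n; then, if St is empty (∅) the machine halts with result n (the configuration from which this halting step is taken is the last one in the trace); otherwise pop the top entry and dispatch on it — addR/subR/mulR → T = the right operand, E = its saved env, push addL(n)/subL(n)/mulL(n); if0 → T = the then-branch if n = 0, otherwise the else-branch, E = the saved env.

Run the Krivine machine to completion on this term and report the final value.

Answer: 0

Machine steps:
0. [T=(if0 (if0 -3 then -4 else 4) then ((λz. ((λw. 2) z)) 0) else (let z = 0 in z)) | E=∅ | St=∅]
1. [T=(if0 -3 then -4 else 4) | E=∅ | St=[if0]]
2. [T=-3 | E=∅ | St=[if0 :: if0]]
3. [T=4 | E=∅ | St=[if0]]
4. [T=(let z = 0 in z) | E=∅ | St=∅]
5. [T=z | E={z↦thunk(0, ∅)} | St=∅]
6. [T=0 | E=∅ | St=∅]
→ final value 0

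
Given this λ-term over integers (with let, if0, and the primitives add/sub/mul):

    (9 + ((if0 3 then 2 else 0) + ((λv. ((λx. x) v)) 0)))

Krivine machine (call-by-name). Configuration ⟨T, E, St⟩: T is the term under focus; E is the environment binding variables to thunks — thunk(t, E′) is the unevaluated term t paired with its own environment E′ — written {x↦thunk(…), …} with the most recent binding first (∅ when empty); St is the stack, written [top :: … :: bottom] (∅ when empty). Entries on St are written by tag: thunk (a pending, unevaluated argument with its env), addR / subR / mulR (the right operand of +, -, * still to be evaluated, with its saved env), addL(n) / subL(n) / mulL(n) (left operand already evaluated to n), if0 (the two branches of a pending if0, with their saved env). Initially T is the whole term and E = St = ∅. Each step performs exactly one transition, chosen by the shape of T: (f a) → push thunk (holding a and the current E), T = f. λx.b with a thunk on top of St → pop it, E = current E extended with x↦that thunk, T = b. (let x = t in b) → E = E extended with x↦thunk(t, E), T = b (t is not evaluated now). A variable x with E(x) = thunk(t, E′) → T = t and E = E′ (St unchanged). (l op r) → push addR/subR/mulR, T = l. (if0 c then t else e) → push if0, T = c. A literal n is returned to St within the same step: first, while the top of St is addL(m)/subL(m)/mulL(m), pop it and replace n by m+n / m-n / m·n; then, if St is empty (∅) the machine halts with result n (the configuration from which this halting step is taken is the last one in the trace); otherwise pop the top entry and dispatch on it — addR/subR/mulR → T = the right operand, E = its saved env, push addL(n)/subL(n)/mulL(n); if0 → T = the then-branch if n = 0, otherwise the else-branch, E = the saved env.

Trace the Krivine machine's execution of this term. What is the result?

Answer: 9

Derivation:
[0] ⟨T=(9 + ((if0 3 then 2 else 0) + ((λv. ((λx. x) v)) 0))); E=∅; St=∅⟩
[1] ⟨T=9; E=∅; St=[addR]⟩
[2] ⟨T=((if0 3 then 2 else 0) + ((λv. ((λx. x) v)) 0)); E=∅; St=[addL(9)]⟩
[3] ⟨T=(if0 3 then 2 else 0); E=∅; St=[addR :: addL(9)]⟩
[4] ⟨T=3; E=∅; St=[if0 :: addR :: addL(9)]⟩
[5] ⟨T=0; E=∅; St=[addR :: addL(9)]⟩
[6] ⟨T=((λv. ((λx. x) v)) 0); E=∅; St=[addL(0) :: addL(9)]⟩
[7] ⟨T=(λv. ((λx. x) v)); E=∅; St=[thunk :: addL(0) :: addL(9)]⟩
[8] ⟨T=((λx. x) v); E={v↦thunk(0, ∅)}; St=[addL(0) :: addL(9)]⟩
[9] ⟨T=(λx. x); E={v↦thunk(0, ∅)}; St=[thunk :: addL(0) :: addL(9)]⟩
[10] ⟨T=x; E={x↦thunk(v, {v↦thunk(0, ∅)}), v↦thunk(0, ∅)}; St=[addL(0) :: addL(9)]⟩
[11] ⟨T=v; E={v↦thunk(0, ∅)}; St=[addL(0) :: addL(9)]⟩
[12] ⟨T=0; E=∅; St=[addL(0) :: addL(9)]⟩
→ final value 9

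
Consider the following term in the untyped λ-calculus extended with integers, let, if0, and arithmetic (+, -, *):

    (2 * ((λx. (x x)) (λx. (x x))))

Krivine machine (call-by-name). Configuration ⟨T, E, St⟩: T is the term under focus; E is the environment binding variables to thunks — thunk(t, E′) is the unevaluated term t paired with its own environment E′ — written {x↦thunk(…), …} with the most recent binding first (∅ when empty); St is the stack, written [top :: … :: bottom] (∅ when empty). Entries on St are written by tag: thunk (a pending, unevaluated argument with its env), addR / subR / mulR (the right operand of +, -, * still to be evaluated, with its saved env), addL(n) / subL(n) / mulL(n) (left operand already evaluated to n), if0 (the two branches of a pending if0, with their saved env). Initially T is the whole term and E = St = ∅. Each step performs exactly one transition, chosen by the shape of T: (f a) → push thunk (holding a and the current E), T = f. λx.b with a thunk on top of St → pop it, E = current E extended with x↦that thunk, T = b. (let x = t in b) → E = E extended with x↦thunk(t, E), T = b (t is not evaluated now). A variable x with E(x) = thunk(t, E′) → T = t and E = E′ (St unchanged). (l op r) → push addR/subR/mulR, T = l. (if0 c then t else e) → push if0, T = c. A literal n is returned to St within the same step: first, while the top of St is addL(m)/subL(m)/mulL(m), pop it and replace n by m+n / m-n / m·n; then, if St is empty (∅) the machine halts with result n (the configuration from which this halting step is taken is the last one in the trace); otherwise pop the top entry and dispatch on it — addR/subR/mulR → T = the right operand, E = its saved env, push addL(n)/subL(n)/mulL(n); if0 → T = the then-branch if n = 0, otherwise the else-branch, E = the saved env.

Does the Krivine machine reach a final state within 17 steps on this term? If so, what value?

t=0: [T=(2 * ((λx. (x x)) (λx. (x x)))) | E=∅ | St=∅]
t=1: [T=2 | E=∅ | St=[mulR]]
t=2: [T=((λx. (x x)) (λx. (x x))) | E=∅ | St=[mulL(2)]]
t=3: [T=(λx. (x x)) | E=∅ | St=[thunk :: mulL(2)]]
t=4: [T=(x x) | E={x↦thunk((λx. (x x)), ∅)} | St=[mulL(2)]]
t=5: [T=x | E={x↦thunk((λx. (x x)), ∅)} | St=[thunk :: mulL(2)]]
t=6: [T=(λx. (x x)) | E=∅ | St=[thunk :: mulL(2)]]
t=7: [T=(x x) | E={x↦thunk(x, {x↦thunk((λx. (x x)), ∅)})} | St=[mulL(2)]]
t=8: [T=x | E={x↦thunk(x, {x↦thunk((λx. (x x)), ∅)})} | St=[thunk :: mulL(2)]]
t=9: [T=x | E={x↦thunk((λx. (x x)), ∅)} | St=[thunk :: mulL(2)]]
t=10: [T=(λx. (x x)) | E=∅ | St=[thunk :: mulL(2)]]
t=11: [T=(x x) | E={x↦thunk(x, {x↦thunk(x, {x↦thunk((λx. (x x)), ∅)})})} | St=[mulL(2)]]
t=12: [T=x | E={x↦thunk(x, {x↦thunk(x, {x↦thunk((λx. (x x)), ∅)})})} | St=[thunk :: mulL(2)]]
t=13: [T=x | E={x↦thunk(x, {x↦thunk((λx. (x x)), ∅)})} | St=[thunk :: mulL(2)]]
t=14: [T=x | E={x↦thunk((λx. (x x)), ∅)} | St=[thunk :: mulL(2)]]
t=15: [T=(λx. (x x)) | E=∅ | St=[thunk :: mulL(2)]]
t=16: [T=(x x) | E={x↦thunk(x, {x↦thunk(x, {x↦thunk(x, {x↦thunk((λx. (x x)), ∅)})})})} | St=[mulL(2)]]
t=17: [T=x | E={x↦thunk(x, {x↦thunk(x, {x↦thunk(x, {x↦thunk((λx. (x x)), ∅)})})})} | St=[thunk :: mulL(2)]]
→ 17 transitions taken and the configuration is still not final: no result within 17 steps

Answer: DIVERGES (no final state within 17 steps)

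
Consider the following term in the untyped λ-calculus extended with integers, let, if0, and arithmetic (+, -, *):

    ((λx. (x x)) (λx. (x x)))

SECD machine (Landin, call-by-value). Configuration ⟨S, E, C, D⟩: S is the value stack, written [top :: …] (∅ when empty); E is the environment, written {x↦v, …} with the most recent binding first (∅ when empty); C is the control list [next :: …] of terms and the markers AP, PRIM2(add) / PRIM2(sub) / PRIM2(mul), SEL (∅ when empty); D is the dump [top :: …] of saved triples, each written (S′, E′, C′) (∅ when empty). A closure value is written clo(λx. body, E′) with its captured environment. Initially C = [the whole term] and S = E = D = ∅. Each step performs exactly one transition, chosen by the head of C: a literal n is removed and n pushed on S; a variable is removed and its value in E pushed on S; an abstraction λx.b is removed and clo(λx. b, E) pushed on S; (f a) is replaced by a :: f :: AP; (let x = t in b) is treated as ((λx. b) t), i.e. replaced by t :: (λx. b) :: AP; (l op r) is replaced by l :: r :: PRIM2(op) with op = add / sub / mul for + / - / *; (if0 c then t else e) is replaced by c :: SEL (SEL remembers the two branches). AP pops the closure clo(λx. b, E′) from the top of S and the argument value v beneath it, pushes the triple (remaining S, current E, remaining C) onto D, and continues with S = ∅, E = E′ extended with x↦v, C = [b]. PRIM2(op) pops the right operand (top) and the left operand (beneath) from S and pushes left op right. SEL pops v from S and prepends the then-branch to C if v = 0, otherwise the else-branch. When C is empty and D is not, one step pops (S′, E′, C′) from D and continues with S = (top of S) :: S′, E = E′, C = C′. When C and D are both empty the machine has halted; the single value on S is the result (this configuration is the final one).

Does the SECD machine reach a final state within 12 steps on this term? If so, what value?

Answer: DIVERGES (no final state within 12 steps)

Machine steps:
[0] [S=∅ | E=∅ | C=[((λx. (x x)) (λx. (x x)))] | D=∅]
[1] [S=∅ | E=∅ | C=[(λx. (x x)) :: (λx. (x x)) :: AP] | D=∅]
[2] [S=[clo(λx. (x x), ∅)] | E=∅ | C=[(λx. (x x)) :: AP] | D=∅]
[3] [S=[clo(λx. (x x), ∅) :: clo(λx. (x x), ∅)] | E=∅ | C=[AP] | D=∅]
[4] [S=∅ | E={x↦clo(λx. (x x), ∅)} | C=[(x x)] | D=[(∅, ∅, ∅)]]
[5] [S=∅ | E={x↦clo(λx. (x x), ∅)} | C=[x :: x :: AP] | D=[(∅, ∅, ∅)]]
[6] [S=[clo(λx. (x x), ∅)] | E={x↦clo(λx. (x x), ∅)} | C=[x :: AP] | D=[(∅, ∅, ∅)]]
[7] [S=[clo(λx. (x x), ∅) :: clo(λx. (x x), ∅)] | E={x↦clo(λx. (x x), ∅)} | C=[AP] | D=[(∅, ∅, ∅)]]
[8] [S=∅ | E={x↦clo(λx. (x x), ∅)} | C=[(x x)] | D=[(∅, {x↦clo(λx. (x x), ∅)}, ∅) :: (∅, ∅, ∅)]]
[9] [S=∅ | E={x↦clo(λx. (x x), ∅)} | C=[x :: x :: AP] | D=[(∅, {x↦clo(λx. (x x), ∅)}, ∅) :: (∅, ∅, ∅)]]
[10] [S=[clo(λx. (x x), ∅)] | E={x↦clo(λx. (x x), ∅)} | C=[x :: AP] | D=[(∅, {x↦clo(λx. (x x), ∅)}, ∅) :: (∅, ∅, ∅)]]
[11] [S=[clo(λx. (x x), ∅) :: clo(λx. (x x), ∅)] | E={x↦clo(λx. (x x), ∅)} | C=[AP] | D=[(∅, {x↦clo(λx. (x x), ∅)}, ∅) :: (∅, ∅, ∅)]]
[12] [S=∅ | E={x↦clo(λx. (x x), ∅)} | C=[(x x)] | D=[(∅, {x↦clo(λx. (x x), ∅)}, ∅) :: (∅, {x↦clo(λx. (x x), ∅)}, ∅) :: (∅, ∅, ∅)]]
→ 12 transitions taken and the configuration is still not final: no result within 12 steps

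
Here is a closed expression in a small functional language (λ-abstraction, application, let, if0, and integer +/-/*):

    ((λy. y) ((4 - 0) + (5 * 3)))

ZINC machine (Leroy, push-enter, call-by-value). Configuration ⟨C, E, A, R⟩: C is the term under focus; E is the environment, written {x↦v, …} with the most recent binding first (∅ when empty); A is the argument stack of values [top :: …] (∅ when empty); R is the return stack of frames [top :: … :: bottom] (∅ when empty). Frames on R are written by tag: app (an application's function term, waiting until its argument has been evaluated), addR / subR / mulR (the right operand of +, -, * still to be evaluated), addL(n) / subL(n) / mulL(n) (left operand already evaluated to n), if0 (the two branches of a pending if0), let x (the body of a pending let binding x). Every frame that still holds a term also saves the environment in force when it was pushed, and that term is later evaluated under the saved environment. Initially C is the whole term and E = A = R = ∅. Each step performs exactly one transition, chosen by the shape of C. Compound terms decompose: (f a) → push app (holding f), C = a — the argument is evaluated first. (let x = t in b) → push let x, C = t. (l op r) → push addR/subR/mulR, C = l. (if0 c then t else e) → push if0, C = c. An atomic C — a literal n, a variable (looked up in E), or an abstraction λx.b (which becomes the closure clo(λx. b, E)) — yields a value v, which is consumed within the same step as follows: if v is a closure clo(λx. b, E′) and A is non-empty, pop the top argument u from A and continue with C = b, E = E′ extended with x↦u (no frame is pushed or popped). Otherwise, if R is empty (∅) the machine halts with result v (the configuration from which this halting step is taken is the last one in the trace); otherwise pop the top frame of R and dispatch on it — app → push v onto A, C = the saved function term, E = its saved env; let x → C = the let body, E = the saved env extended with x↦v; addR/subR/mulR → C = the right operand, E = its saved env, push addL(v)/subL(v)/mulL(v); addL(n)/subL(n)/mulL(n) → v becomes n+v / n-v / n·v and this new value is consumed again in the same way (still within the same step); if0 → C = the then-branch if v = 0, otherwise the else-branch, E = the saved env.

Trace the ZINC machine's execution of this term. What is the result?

0. ⟨C=((λy. y) ((4 - 0) + (5 * 3))); E=∅; A=∅; R=∅⟩
1. ⟨C=((4 - 0) + (5 * 3)); E=∅; A=∅; R=[app]⟩
2. ⟨C=(4 - 0); E=∅; A=∅; R=[addR :: app]⟩
3. ⟨C=4; E=∅; A=∅; R=[subR :: addR :: app]⟩
4. ⟨C=0; E=∅; A=∅; R=[subL(4) :: addR :: app]⟩
5. ⟨C=(5 * 3); E=∅; A=∅; R=[addL(4) :: app]⟩
6. ⟨C=5; E=∅; A=∅; R=[mulR :: addL(4) :: app]⟩
7. ⟨C=3; E=∅; A=∅; R=[mulL(5) :: addL(4) :: app]⟩
8. ⟨C=(λy. y); E=∅; A=[19]; R=∅⟩
9. ⟨C=y; E={y↦19}; A=∅; R=∅⟩
→ final value 19

Answer: 19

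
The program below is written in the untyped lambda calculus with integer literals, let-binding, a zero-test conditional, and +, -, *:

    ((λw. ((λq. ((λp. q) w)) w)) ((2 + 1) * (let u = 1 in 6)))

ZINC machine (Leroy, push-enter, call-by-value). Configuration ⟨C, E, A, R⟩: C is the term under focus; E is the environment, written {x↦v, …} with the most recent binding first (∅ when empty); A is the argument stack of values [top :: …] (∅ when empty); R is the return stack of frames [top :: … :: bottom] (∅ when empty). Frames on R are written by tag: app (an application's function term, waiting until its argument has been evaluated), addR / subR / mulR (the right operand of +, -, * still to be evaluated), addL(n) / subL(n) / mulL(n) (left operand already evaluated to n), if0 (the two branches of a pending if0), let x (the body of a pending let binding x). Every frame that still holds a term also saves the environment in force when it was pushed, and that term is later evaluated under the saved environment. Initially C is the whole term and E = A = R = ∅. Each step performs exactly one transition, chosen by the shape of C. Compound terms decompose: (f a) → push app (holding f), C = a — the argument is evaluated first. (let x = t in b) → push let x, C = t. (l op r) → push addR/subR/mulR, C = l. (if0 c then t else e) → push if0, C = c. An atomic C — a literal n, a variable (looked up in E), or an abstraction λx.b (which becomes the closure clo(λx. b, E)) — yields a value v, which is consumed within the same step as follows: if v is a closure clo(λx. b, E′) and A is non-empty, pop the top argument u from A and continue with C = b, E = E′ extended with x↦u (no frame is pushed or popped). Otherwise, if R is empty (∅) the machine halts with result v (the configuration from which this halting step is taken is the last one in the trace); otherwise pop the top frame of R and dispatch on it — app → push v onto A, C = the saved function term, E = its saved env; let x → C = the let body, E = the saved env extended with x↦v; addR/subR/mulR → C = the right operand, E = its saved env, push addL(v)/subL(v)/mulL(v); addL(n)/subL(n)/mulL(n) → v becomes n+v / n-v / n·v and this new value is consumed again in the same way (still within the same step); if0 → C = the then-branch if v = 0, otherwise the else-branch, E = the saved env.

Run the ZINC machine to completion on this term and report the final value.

[0] [C=((λw. ((λq. ((λp. q) w)) w)) ((2 + 1) * (let u = 1 in 6))) | E=∅ | A=∅ | R=∅]
[1] [C=((2 + 1) * (let u = 1 in 6)) | E=∅ | A=∅ | R=[app]]
[2] [C=(2 + 1) | E=∅ | A=∅ | R=[mulR :: app]]
[3] [C=2 | E=∅ | A=∅ | R=[addR :: mulR :: app]]
[4] [C=1 | E=∅ | A=∅ | R=[addL(2) :: mulR :: app]]
[5] [C=(let u = 1 in 6) | E=∅ | A=∅ | R=[mulL(3) :: app]]
[6] [C=1 | E=∅ | A=∅ | R=[let u :: mulL(3) :: app]]
[7] [C=6 | E={u↦1} | A=∅ | R=[mulL(3) :: app]]
[8] [C=(λw. ((λq. ((λp. q) w)) w)) | E=∅ | A=[18] | R=∅]
[9] [C=((λq. ((λp. q) w)) w) | E={w↦18} | A=∅ | R=∅]
[10] [C=w | E={w↦18} | A=∅ | R=[app]]
[11] [C=(λq. ((λp. q) w)) | E={w↦18} | A=[18] | R=∅]
[12] [C=((λp. q) w) | E={q↦18, w↦18} | A=∅ | R=∅]
[13] [C=w | E={q↦18, w↦18} | A=∅ | R=[app]]
[14] [C=(λp. q) | E={q↦18, w↦18} | A=[18] | R=∅]
[15] [C=q | E={p↦18, q↦18, w↦18} | A=∅ | R=∅]
→ final value 18

Answer: 18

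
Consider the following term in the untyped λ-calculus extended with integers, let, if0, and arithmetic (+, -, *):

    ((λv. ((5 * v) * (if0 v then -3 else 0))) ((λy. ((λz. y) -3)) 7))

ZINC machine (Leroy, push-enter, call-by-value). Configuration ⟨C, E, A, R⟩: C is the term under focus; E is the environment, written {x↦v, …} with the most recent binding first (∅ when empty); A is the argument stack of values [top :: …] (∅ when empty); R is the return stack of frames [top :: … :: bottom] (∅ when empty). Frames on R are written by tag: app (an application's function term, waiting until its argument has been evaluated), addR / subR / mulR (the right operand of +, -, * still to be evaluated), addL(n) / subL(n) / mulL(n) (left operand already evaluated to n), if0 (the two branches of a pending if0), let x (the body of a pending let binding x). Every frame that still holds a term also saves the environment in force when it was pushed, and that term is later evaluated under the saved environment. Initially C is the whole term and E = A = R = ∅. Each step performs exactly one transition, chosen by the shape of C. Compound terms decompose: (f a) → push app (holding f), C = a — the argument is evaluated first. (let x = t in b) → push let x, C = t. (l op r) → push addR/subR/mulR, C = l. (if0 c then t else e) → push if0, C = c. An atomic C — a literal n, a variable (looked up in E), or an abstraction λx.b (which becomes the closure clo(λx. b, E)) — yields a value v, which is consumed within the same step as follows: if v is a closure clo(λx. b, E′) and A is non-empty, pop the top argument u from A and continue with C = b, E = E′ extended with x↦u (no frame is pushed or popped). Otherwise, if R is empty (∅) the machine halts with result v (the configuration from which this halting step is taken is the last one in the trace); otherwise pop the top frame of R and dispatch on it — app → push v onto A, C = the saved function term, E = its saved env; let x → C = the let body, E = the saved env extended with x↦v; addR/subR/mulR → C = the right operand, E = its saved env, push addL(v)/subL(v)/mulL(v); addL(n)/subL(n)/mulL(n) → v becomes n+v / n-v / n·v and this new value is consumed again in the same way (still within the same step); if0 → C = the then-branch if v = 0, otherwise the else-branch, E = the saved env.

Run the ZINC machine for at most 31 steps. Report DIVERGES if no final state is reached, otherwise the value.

step 0: [C=((λv. ((5 * v) * (if0 v then -3 else 0))) ((λy. ((λz. y) -3)) 7)) | E=∅ | A=∅ | R=∅]
step 1: [C=((λy. ((λz. y) -3)) 7) | E=∅ | A=∅ | R=[app]]
step 2: [C=7 | E=∅ | A=∅ | R=[app :: app]]
step 3: [C=(λy. ((λz. y) -3)) | E=∅ | A=[7] | R=[app]]
step 4: [C=((λz. y) -3) | E={y↦7} | A=∅ | R=[app]]
step 5: [C=-3 | E={y↦7} | A=∅ | R=[app :: app]]
step 6: [C=(λz. y) | E={y↦7} | A=[-3] | R=[app]]
step 7: [C=y | E={z↦-3, y↦7} | A=∅ | R=[app]]
step 8: [C=(λv. ((5 * v) * (if0 v then -3 else 0))) | E=∅ | A=[7] | R=∅]
step 9: [C=((5 * v) * (if0 v then -3 else 0)) | E={v↦7} | A=∅ | R=∅]
step 10: [C=(5 * v) | E={v↦7} | A=∅ | R=[mulR]]
step 11: [C=5 | E={v↦7} | A=∅ | R=[mulR :: mulR]]
step 12: [C=v | E={v↦7} | A=∅ | R=[mulL(5) :: mulR]]
step 13: [C=(if0 v then -3 else 0) | E={v↦7} | A=∅ | R=[mulL(35)]]
step 14: [C=v | E={v↦7} | A=∅ | R=[if0 :: mulL(35)]]
step 15: [C=0 | E={v↦7} | A=∅ | R=[mulL(35)]]
→ final value 0

Answer: 0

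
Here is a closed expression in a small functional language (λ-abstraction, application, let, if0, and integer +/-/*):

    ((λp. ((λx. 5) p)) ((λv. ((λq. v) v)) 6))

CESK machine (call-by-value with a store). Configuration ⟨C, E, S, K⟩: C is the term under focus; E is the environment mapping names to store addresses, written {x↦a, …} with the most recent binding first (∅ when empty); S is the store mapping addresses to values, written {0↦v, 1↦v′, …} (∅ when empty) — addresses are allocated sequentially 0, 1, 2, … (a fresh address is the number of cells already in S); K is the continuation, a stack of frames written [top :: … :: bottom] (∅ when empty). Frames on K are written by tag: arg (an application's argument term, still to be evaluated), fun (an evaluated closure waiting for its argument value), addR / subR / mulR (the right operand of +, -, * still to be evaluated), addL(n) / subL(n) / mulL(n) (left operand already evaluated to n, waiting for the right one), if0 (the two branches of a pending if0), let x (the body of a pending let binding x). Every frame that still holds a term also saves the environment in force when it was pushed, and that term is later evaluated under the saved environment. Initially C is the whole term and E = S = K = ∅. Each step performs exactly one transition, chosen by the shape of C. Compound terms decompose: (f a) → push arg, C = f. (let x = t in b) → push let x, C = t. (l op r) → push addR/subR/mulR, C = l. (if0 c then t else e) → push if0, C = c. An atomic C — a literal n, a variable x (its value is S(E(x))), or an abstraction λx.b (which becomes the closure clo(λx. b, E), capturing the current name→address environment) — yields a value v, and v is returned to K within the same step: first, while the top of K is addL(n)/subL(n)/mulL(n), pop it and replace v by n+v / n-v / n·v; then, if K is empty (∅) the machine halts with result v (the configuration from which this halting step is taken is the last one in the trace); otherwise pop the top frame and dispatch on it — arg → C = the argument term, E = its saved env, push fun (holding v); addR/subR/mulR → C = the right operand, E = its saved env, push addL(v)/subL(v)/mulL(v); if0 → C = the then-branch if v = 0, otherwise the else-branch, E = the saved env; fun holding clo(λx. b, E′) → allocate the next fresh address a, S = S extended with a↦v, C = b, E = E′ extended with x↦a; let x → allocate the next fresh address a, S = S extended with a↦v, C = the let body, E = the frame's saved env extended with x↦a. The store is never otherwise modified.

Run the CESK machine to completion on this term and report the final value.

Answer: 5

Machine steps:
[0] <C=((λp. ((λx. 5) p)) ((λv. ((λq. v) v)) 6)), E=∅, S=∅, K=∅>
[1] <C=(λp. ((λx. 5) p)), E=∅, S=∅, K=[arg]>
[2] <C=((λv. ((λq. v) v)) 6), E=∅, S=∅, K=[fun]>
[3] <C=(λv. ((λq. v) v)), E=∅, S=∅, K=[arg :: fun]>
[4] <C=6, E=∅, S=∅, K=[fun :: fun]>
[5] <C=((λq. v) v), E={v↦0}, S={0↦6}, K=[fun]>
[6] <C=(λq. v), E={v↦0}, S={0↦6}, K=[arg :: fun]>
[7] <C=v, E={v↦0}, S={0↦6}, K=[fun :: fun]>
[8] <C=v, E={q↦1, v↦0}, S={0↦6, 1↦6}, K=[fun]>
[9] <C=((λx. 5) p), E={p↦2}, S={0↦6, 1↦6, 2↦6}, K=∅>
[10] <C=(λx. 5), E={p↦2}, S={0↦6, 1↦6, 2↦6}, K=[arg]>
[11] <C=p, E={p↦2}, S={0↦6, 1↦6, 2↦6}, K=[fun]>
[12] <C=5, E={x↦3, p↦2}, S={0↦6, 1↦6, 2↦6, 3↦6}, K=∅>
→ final value 5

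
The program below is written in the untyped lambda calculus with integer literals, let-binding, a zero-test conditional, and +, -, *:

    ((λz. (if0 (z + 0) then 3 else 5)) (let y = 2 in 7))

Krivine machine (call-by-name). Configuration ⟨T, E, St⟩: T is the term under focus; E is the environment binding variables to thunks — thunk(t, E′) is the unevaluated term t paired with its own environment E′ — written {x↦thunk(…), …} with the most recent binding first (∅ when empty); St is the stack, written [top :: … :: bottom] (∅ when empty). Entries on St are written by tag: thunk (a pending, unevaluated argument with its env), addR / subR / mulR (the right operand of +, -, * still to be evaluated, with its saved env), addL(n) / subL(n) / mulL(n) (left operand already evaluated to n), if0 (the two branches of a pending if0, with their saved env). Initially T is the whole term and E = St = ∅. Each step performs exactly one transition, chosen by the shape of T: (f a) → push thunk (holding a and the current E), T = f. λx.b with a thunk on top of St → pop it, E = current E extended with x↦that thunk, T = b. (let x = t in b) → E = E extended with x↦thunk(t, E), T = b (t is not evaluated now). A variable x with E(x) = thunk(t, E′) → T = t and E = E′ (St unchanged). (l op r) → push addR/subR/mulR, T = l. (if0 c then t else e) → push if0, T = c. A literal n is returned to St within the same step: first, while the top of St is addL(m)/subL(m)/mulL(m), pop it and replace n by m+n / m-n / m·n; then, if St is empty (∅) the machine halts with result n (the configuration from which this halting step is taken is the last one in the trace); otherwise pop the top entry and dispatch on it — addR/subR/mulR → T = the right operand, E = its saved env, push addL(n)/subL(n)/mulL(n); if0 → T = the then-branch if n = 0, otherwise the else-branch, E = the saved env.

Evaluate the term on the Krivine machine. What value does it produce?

step 0: [T=((λz. (if0 (z + 0) then 3 else 5)) (let y = 2 in 7)) | E=∅ | St=∅]
step 1: [T=(λz. (if0 (z + 0) then 3 else 5)) | E=∅ | St=[thunk]]
step 2: [T=(if0 (z + 0) then 3 else 5) | E={z↦thunk((let y = 2 in 7), ∅)} | St=∅]
step 3: [T=(z + 0) | E={z↦thunk((let y = 2 in 7), ∅)} | St=[if0]]
step 4: [T=z | E={z↦thunk((let y = 2 in 7), ∅)} | St=[addR :: if0]]
step 5: [T=(let y = 2 in 7) | E=∅ | St=[addR :: if0]]
step 6: [T=7 | E={y↦thunk(2, ∅)} | St=[addR :: if0]]
step 7: [T=0 | E={z↦thunk((let y = 2 in 7), ∅)} | St=[addL(7) :: if0]]
step 8: [T=5 | E={z↦thunk((let y = 2 in 7), ∅)} | St=∅]
→ final value 5

Answer: 5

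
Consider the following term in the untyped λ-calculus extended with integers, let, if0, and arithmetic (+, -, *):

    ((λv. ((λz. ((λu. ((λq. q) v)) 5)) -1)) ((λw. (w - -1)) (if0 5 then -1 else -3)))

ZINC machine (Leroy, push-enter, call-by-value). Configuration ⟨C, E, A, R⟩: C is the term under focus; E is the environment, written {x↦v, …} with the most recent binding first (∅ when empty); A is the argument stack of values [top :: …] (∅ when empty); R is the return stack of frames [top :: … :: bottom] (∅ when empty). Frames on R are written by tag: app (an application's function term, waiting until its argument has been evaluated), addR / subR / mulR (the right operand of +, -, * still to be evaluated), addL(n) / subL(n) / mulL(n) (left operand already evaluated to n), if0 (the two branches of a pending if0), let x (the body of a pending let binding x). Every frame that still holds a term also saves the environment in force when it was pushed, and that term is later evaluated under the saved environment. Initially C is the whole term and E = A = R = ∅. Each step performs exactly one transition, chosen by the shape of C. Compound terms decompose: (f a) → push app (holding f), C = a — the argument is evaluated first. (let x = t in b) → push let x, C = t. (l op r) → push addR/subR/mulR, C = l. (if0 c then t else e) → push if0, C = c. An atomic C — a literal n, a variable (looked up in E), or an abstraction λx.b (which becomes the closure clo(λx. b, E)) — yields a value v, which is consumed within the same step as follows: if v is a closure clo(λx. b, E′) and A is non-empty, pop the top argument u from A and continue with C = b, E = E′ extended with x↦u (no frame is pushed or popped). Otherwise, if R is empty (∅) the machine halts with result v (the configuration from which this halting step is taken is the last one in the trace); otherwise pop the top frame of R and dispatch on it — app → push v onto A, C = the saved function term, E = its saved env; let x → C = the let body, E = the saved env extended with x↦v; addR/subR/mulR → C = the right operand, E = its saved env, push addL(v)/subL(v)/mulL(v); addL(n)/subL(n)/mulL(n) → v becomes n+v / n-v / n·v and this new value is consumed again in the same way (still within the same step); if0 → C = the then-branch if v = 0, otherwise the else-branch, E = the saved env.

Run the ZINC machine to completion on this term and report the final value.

step 0: ⟨C=((λv. ((λz. ((λu. ((λq. q) v)) 5)) -1)) ((λw. (w - -1)) (if0 5 then -1 else -3))); E=∅; A=∅; R=∅⟩
step 1: ⟨C=((λw. (w - -1)) (if0 5 then -1 else -3)); E=∅; A=∅; R=[app]⟩
step 2: ⟨C=(if0 5 then -1 else -3); E=∅; A=∅; R=[app :: app]⟩
step 3: ⟨C=5; E=∅; A=∅; R=[if0 :: app :: app]⟩
step 4: ⟨C=-3; E=∅; A=∅; R=[app :: app]⟩
step 5: ⟨C=(λw. (w - -1)); E=∅; A=[-3]; R=[app]⟩
step 6: ⟨C=(w - -1); E={w↦-3}; A=∅; R=[app]⟩
step 7: ⟨C=w; E={w↦-3}; A=∅; R=[subR :: app]⟩
step 8: ⟨C=-1; E={w↦-3}; A=∅; R=[subL(-3) :: app]⟩
step 9: ⟨C=(λv. ((λz. ((λu. ((λq. q) v)) 5)) -1)); E=∅; A=[-2]; R=∅⟩
step 10: ⟨C=((λz. ((λu. ((λq. q) v)) 5)) -1); E={v↦-2}; A=∅; R=∅⟩
step 11: ⟨C=-1; E={v↦-2}; A=∅; R=[app]⟩
step 12: ⟨C=(λz. ((λu. ((λq. q) v)) 5)); E={v↦-2}; A=[-1]; R=∅⟩
step 13: ⟨C=((λu. ((λq. q) v)) 5); E={z↦-1, v↦-2}; A=∅; R=∅⟩
step 14: ⟨C=5; E={z↦-1, v↦-2}; A=∅; R=[app]⟩
step 15: ⟨C=(λu. ((λq. q) v)); E={z↦-1, v↦-2}; A=[5]; R=∅⟩
step 16: ⟨C=((λq. q) v); E={u↦5, z↦-1, v↦-2}; A=∅; R=∅⟩
step 17: ⟨C=v; E={u↦5, z↦-1, v↦-2}; A=∅; R=[app]⟩
step 18: ⟨C=(λq. q); E={u↦5, z↦-1, v↦-2}; A=[-2]; R=∅⟩
step 19: ⟨C=q; E={q↦-2, u↦5, z↦-1, v↦-2}; A=∅; R=∅⟩
→ final value -2

Answer: -2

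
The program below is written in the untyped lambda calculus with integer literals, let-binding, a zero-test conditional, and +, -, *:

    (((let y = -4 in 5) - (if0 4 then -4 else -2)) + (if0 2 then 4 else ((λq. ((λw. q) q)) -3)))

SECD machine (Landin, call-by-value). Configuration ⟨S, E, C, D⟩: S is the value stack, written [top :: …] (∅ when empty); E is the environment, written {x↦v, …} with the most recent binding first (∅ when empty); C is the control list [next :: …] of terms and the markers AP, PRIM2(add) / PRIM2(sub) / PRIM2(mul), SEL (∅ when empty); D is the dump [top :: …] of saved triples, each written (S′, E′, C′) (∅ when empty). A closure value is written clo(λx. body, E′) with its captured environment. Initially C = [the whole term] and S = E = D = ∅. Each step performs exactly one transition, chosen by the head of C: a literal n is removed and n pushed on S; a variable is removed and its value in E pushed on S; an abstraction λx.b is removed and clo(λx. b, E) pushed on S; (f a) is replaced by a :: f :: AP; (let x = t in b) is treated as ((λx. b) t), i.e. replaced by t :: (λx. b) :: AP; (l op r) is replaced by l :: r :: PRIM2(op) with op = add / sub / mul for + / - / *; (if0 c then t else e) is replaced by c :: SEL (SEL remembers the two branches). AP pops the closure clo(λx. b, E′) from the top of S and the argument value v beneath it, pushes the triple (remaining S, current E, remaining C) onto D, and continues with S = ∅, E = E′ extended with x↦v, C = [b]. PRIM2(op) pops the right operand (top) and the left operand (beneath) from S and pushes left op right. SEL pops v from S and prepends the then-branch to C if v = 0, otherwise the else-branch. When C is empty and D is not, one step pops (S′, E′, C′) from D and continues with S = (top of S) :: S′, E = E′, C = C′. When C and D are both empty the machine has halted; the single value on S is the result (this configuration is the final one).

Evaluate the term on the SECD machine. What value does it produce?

Answer: 4

Execution trace:
[0] <S=∅, E=∅, C=[(((let y = -4 in 5) - (if0 4 then -4 else -2)) + (if0 2 then 4 else ((λq. ((λw. q) q)) -3)))], D=∅>
[1] <S=∅, E=∅, C=[((let y = -4 in 5) - (if0 4 then -4 else -2)) :: (if0 2 then 4 else ((λq. ((λw. q) q)) -3)) :: PRIM2(add)], D=∅>
[2] <S=∅, E=∅, C=[(let y = -4 in 5) :: (if0 4 then -4 else -2) :: PRIM2(sub) :: (if0 2 then 4 else ((λq. ((λw. q) q)) -3)) :: PRIM2(add)], D=∅>
[3] <S=∅, E=∅, C=[-4 :: (λy. 5) :: AP :: (if0 4 then -4 else -2) :: PRIM2(sub) :: (if0 2 then 4 else ((λq. ((λw. q) q)) -3)) :: PRIM2(add)], D=∅>
[4] <S=[-4], E=∅, C=[(λy. 5) :: AP :: (if0 4 then -4 else -2) :: PRIM2(sub) :: (if0 2 then 4 else ((λq. ((λw. q) q)) -3)) :: PRIM2(add)], D=∅>
[5] <S=[clo(λy. 5, ∅) :: -4], E=∅, C=[AP :: (if0 4 then -4 else -2) :: PRIM2(sub) :: (if0 2 then 4 else ((λq. ((λw. q) q)) -3)) :: PRIM2(add)], D=∅>
[6] <S=∅, E={y↦-4}, C=[5], D=[(∅, ∅, [(if0 4 then -4 else -2) :: PRIM2(sub) :: (if0 2 then 4 else ((λq. ((λw. q) q)) -3)) :: PRIM2(add)])]>
[7] <S=[5], E={y↦-4}, C=∅, D=[(∅, ∅, [(if0 4 then -4 else -2) :: PRIM2(sub) :: (if0 2 then 4 else ((λq. ((λw. q) q)) -3)) :: PRIM2(add)])]>
[8] <S=[5], E=∅, C=[(if0 4 then -4 else -2) :: PRIM2(sub) :: (if0 2 then 4 else ((λq. ((λw. q) q)) -3)) :: PRIM2(add)], D=∅>
[9] <S=[5], E=∅, C=[4 :: SEL :: PRIM2(sub) :: (if0 2 then 4 else ((λq. ((λw. q) q)) -3)) :: PRIM2(add)], D=∅>
[10] <S=[4 :: 5], E=∅, C=[SEL :: PRIM2(sub) :: (if0 2 then 4 else ((λq. ((λw. q) q)) -3)) :: PRIM2(add)], D=∅>
[11] <S=[5], E=∅, C=[-2 :: PRIM2(sub) :: (if0 2 then 4 else ((λq. ((λw. q) q)) -3)) :: PRIM2(add)], D=∅>
[12] <S=[-2 :: 5], E=∅, C=[PRIM2(sub) :: (if0 2 then 4 else ((λq. ((λw. q) q)) -3)) :: PRIM2(add)], D=∅>
[13] <S=[7], E=∅, C=[(if0 2 then 4 else ((λq. ((λw. q) q)) -3)) :: PRIM2(add)], D=∅>
[14] <S=[7], E=∅, C=[2 :: SEL :: PRIM2(add)], D=∅>
[15] <S=[2 :: 7], E=∅, C=[SEL :: PRIM2(add)], D=∅>
[16] <S=[7], E=∅, C=[((λq. ((λw. q) q)) -3) :: PRIM2(add)], D=∅>
[17] <S=[7], E=∅, C=[-3 :: (λq. ((λw. q) q)) :: AP :: PRIM2(add)], D=∅>
[18] <S=[-3 :: 7], E=∅, C=[(λq. ((λw. q) q)) :: AP :: PRIM2(add)], D=∅>
[19] <S=[clo(λq. ((λw. q) q), ∅) :: -3 :: 7], E=∅, C=[AP :: PRIM2(add)], D=∅>
[20] <S=∅, E={q↦-3}, C=[((λw. q) q)], D=[([7], ∅, [PRIM2(add)])]>
[21] <S=∅, E={q↦-3}, C=[q :: (λw. q) :: AP], D=[([7], ∅, [PRIM2(add)])]>
[22] <S=[-3], E={q↦-3}, C=[(λw. q) :: AP], D=[([7], ∅, [PRIM2(add)])]>
[23] <S=[clo(λw. q, {q↦-3}) :: -3], E={q↦-3}, C=[AP], D=[([7], ∅, [PRIM2(add)])]>
[24] <S=∅, E={w↦-3, q↦-3}, C=[q], D=[(∅, {q↦-3}, ∅) :: ([7], ∅, [PRIM2(add)])]>
[25] <S=[-3], E={w↦-3, q↦-3}, C=∅, D=[(∅, {q↦-3}, ∅) :: ([7], ∅, [PRIM2(add)])]>
[26] <S=[-3], E={q↦-3}, C=∅, D=[([7], ∅, [PRIM2(add)])]>
[27] <S=[-3 :: 7], E=∅, C=[PRIM2(add)], D=∅>
[28] <S=[4], E=∅, C=∅, D=∅>
→ final value 4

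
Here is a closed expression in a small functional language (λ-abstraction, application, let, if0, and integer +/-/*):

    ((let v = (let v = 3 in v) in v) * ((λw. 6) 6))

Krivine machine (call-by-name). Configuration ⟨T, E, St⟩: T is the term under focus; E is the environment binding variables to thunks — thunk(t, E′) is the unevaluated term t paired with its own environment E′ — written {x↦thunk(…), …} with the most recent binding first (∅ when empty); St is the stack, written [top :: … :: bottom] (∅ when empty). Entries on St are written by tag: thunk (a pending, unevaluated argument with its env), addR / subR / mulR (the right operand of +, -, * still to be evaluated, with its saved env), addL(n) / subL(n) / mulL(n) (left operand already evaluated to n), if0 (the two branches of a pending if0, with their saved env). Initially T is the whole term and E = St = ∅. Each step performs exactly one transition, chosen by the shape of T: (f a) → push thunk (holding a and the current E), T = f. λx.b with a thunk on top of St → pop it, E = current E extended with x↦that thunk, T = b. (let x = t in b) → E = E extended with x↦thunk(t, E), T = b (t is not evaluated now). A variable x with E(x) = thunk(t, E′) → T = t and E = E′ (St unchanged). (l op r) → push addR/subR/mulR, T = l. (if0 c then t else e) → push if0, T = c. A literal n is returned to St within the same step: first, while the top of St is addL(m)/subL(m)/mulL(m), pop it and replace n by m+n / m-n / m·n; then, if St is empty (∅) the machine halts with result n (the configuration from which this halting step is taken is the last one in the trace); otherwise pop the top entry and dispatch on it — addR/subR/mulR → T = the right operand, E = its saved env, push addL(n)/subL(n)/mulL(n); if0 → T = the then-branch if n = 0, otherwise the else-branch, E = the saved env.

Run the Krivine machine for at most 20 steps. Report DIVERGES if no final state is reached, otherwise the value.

[0] [T=((let v = (let v = 3 in v) in v) * ((λw. 6) 6)) | E=∅ | St=∅]
[1] [T=(let v = (let v = 3 in v) in v) | E=∅ | St=[mulR]]
[2] [T=v | E={v↦thunk((let v = 3 in v), ∅)} | St=[mulR]]
[3] [T=(let v = 3 in v) | E=∅ | St=[mulR]]
[4] [T=v | E={v↦thunk(3, ∅)} | St=[mulR]]
[5] [T=3 | E=∅ | St=[mulR]]
[6] [T=((λw. 6) 6) | E=∅ | St=[mulL(3)]]
[7] [T=(λw. 6) | E=∅ | St=[thunk :: mulL(3)]]
[8] [T=6 | E={w↦thunk(6, ∅)} | St=[mulL(3)]]
→ final value 18

Answer: 18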